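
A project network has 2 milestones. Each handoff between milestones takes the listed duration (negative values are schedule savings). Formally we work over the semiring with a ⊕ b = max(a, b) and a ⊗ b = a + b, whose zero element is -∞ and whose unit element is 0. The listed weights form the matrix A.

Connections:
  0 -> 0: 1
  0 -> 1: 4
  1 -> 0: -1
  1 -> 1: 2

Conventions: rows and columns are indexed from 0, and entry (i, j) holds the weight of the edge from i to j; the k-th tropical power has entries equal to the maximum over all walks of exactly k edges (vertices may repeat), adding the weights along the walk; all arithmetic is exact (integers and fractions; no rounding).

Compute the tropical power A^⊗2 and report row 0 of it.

A^⊗2:
  [3, 6]
  [1, 4]
Answer: row 0 of A^⊗2 = [3, 6]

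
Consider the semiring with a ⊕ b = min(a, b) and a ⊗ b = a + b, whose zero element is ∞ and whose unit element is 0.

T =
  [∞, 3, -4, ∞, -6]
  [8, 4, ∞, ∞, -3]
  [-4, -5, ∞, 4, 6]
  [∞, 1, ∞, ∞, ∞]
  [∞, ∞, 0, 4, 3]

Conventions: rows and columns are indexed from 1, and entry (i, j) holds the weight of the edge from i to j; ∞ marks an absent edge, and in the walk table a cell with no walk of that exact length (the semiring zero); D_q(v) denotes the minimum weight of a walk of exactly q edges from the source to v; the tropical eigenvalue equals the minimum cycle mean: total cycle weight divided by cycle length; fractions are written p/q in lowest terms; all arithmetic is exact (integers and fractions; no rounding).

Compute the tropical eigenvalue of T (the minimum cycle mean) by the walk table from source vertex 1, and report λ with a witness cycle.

q=0: [0, ∞, ∞, ∞, ∞]
q=1: [∞, 3, -4, ∞, -6]
q=2: [-8, -9, -6, -2, -3]
q=3: [-10, -11, -12, -2, -14]
q=4: [-16, -17, -14, -10, -16]
q=5: [-18, -19, -20, -12, -22]
Optimal cycle mean attained by: cycle 1->3->1, total (-4) + (-4), length 2.
Answer: λ = -4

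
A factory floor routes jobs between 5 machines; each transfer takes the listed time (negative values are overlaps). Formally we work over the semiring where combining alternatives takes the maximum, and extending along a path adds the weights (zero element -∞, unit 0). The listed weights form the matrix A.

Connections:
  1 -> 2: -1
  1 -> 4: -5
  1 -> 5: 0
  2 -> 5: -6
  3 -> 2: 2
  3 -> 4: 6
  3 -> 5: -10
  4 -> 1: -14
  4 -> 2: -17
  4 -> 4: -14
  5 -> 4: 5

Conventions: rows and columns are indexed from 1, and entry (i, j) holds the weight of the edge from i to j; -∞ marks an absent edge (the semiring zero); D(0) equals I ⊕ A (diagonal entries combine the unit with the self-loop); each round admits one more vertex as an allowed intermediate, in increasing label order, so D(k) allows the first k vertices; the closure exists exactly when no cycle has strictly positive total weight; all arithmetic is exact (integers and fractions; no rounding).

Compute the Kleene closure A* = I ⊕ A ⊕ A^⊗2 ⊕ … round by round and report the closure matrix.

D(0):
  [0, -1, -∞, -5, 0]
  [-∞, 0, -∞, -∞, -6]
  [-∞, 2, 0, 6, -10]
  [-14, -17, -∞, 0, -∞]
  [-∞, -∞, -∞, 5, 0]
D(1):
  [0, -1, -∞, -5, 0]
  [-∞, 0, -∞, -∞, -6]
  [-∞, 2, 0, 6, -10]
  [-14, -15, -∞, 0, -14]
  [-∞, -∞, -∞, 5, 0]
D(2):
  [0, -1, -∞, -5, 0]
  [-∞, 0, -∞, -∞, -6]
  [-∞, 2, 0, 6, -4]
  [-14, -15, -∞, 0, -14]
  [-∞, -∞, -∞, 5, 0]
D(3):
  [0, -1, -∞, -5, 0]
  [-∞, 0, -∞, -∞, -6]
  [-∞, 2, 0, 6, -4]
  [-14, -15, -∞, 0, -14]
  [-∞, -∞, -∞, 5, 0]
D(4):
  [0, -1, -∞, -5, 0]
  [-∞, 0, -∞, -∞, -6]
  [-8, 2, 0, 6, -4]
  [-14, -15, -∞, 0, -14]
  [-9, -10, -∞, 5, 0]
D(5):
  [0, -1, -∞, 5, 0]
  [-15, 0, -∞, -1, -6]
  [-8, 2, 0, 6, -4]
  [-14, -15, -∞, 0, -14]
  [-9, -10, -∞, 5, 0]
Answer: A* = [[0, -1, -∞, 5, 0], [-15, 0, -∞, -1, -6], [-8, 2, 0, 6, -4], [-14, -15, -∞, 0, -14], [-9, -10, -∞, 5, 0]]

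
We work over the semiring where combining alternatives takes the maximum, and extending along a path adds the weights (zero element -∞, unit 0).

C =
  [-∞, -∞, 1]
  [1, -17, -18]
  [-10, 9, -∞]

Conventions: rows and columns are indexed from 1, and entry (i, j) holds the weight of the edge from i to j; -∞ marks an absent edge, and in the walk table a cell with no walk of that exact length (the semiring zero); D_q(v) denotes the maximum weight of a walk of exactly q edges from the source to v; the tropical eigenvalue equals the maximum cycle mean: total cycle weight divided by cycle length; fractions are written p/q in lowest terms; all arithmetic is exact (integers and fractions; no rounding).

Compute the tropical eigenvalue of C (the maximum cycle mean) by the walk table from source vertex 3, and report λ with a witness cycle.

q=0: [-∞, -∞, 0]
q=1: [-10, 9, -∞]
q=2: [10, -8, -9]
q=3: [-7, 0, 11]
Optimal cycle mean attained by: cycle 1->3->2->1, total 1 + 9 + 1, length 3.
Answer: λ = 11/3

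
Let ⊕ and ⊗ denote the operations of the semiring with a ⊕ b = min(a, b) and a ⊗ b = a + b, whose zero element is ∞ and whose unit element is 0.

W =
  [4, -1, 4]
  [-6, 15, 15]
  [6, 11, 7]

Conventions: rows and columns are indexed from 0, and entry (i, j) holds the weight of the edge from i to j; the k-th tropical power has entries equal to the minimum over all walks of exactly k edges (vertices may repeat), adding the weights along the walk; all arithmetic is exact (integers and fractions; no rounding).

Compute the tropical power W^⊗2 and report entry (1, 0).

W^⊗2:
  [-7, 3, 8]
  [-2, -7, -2]
  [5, 5, 10]
Key observation: the optimum is the walk 1->0->0, with weight (-6) + 4 = -2.
Optimal value attained by: walk 1->0->0.
Answer: (W^⊗2)[1][0] = -2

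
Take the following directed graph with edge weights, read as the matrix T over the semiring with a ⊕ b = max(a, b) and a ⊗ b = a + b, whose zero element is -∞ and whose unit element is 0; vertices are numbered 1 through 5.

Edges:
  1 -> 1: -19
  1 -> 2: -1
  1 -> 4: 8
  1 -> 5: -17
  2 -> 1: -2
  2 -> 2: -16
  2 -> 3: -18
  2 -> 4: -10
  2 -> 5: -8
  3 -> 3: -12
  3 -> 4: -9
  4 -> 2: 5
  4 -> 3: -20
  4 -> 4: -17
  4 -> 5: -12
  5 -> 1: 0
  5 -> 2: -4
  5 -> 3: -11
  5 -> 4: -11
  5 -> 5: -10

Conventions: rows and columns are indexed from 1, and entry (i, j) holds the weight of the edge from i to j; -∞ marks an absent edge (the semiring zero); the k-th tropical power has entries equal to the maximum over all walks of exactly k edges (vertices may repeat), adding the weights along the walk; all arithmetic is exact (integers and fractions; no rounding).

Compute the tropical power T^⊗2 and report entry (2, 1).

T^⊗2:
  [-3, 13, -12, -9, -4]
  [-8, -3, -19, 6, -18]
  [-∞, -4, -24, -21, -21]
  [3, -11, -13, -5, -3]
  [-6, -1, -21, 8, -12]
Key observation: the optimum is the walk 2->5->1, with weight (-8) + 0 = -8.
Optimal value attained by: walk 2->5->1.
Answer: (T^⊗2)[2][1] = -8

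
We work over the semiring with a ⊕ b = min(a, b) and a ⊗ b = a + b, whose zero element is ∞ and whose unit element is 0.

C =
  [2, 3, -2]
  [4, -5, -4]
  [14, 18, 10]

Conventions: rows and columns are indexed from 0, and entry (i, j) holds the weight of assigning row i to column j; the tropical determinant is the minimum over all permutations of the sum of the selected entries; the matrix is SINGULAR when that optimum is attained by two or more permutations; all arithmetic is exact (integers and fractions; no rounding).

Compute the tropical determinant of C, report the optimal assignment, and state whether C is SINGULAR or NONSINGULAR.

σ = (0, 1, 2): 2 + (-5) + 10 = 7
σ = (0, 2, 1): 2 + (-4) + 18 = 16
σ = (1, 0, 2): 3 + 4 + 10 = 17
σ = (1, 2, 0): 3 + (-4) + 14 = 13
σ = (2, 0, 1): (-2) + 4 + 18 = 20
σ = (2, 1, 0): (-2) + (-5) + 14 = 7
Optimal value attained by: σ = (0, 1, 2).
Answer: det⊕(C) = 7; verdict: SINGULAR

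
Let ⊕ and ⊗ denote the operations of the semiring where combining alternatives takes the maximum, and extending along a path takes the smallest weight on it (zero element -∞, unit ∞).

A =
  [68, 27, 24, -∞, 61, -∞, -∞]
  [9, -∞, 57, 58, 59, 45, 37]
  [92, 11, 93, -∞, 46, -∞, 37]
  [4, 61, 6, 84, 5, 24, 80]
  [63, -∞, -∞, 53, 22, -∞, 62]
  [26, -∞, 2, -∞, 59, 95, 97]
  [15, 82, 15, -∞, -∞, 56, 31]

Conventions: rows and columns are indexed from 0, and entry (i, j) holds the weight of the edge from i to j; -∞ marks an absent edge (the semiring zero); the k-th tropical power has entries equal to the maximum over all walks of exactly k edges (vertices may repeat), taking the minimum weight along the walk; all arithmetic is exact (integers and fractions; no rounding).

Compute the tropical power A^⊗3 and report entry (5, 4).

A^⊗2:
  [68, 27, 27, 53, 61, 27, 61]
  [59, 58, 57, 58, 46, 45, 59]
  [92, 37, 93, 46, 61, 37, 46]
  [24, 80, 57, 84, 59, 56, 80]
  [63, 62, 24, 53, 61, 56, 53]
  [59, 82, 24, 53, 59, 95, 95]
  [26, 31, 57, 58, 59, 56, 56]
A^⊗3:
  [68, 61, 27, 53, 61, 56, 61]
  [59, 59, 57, 58, 59, 56, 58]
  [92, 46, 93, 53, 61, 46, 61]
  [59, 80, 57, 84, 59, 56, 80]
  [63, 53, 57, 58, 61, 56, 61]
  [59, 82, 57, 58, 59, 95, 95]
  [59, 58, 57, 58, 56, 56, 59]
Key observation: the optimum is the walk 5->4->0->4, with weight 59 min 63 min 61 = 59.
Optimal value attained by: walk 5->4->0->4.
Answer: (A^⊗3)[5][4] = 59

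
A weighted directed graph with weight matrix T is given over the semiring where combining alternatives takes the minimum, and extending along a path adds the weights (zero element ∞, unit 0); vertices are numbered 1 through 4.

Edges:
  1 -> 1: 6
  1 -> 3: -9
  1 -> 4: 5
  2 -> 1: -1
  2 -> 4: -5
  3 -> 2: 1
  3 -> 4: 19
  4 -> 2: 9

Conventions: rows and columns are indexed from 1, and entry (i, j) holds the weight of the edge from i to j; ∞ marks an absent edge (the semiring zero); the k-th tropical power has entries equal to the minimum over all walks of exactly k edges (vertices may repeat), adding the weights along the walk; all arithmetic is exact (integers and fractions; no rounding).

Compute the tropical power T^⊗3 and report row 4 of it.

T^⊗2:
  [12, -8, -3, 10]
  [5, 4, -10, 4]
  [0, 28, ∞, -4]
  [8, ∞, ∞, 4]
T^⊗3:
  [-9, -2, 3, -13]
  [3, -9, -4, -1]
  [6, 5, -9, 5]
  [14, 13, -1, 13]
Answer: row 4 of T^⊗3 = [14, 13, -1, 13]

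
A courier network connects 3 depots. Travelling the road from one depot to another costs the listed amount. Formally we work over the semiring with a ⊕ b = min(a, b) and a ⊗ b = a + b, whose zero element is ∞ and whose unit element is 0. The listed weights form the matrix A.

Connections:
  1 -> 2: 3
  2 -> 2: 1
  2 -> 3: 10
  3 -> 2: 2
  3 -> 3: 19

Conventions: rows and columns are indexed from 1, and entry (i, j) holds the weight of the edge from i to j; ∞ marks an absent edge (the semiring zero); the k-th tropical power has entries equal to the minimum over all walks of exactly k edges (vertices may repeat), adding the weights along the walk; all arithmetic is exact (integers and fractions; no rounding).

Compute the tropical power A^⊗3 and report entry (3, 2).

A^⊗2:
  [∞, 4, 13]
  [∞, 2, 11]
  [∞, 3, 12]
A^⊗3:
  [∞, 5, 14]
  [∞, 3, 12]
  [∞, 4, 13]
Key observation: the optimum is the walk 3->2->2->2, with weight 2 + 1 + 1 = 4.
Optimal value attained by: walk 3->2->2->2.
Answer: (A^⊗3)[3][2] = 4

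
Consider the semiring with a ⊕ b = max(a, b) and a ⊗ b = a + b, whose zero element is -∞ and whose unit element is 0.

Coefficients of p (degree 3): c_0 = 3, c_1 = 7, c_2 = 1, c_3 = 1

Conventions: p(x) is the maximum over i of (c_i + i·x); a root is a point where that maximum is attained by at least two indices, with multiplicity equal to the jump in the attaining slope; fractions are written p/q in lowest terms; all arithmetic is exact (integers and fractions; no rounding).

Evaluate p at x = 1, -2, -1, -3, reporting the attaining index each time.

p(1) = max(3+0·1=3, 7+1·1=8, 1+2·1=3, 1+3·1=4) = 8 (attained by i=1)
p(-2) = max(3+0·(-2)=3, 7+1·(-2)=5, 1+2·(-2)=-3, 1+3·(-2)=-5) = 5 (attained by i=1)
p(-1) = max(3+0·(-1)=3, 7+1·(-1)=6, 1+2·(-1)=-1, 1+3·(-1)=-2) = 6 (attained by i=1)
p(-3) = max(3+0·(-3)=3, 7+1·(-3)=4, 1+2·(-3)=-5, 1+3·(-3)=-8) = 4 (attained by i=1)
Answer: p(1) = 8; p(-2) = 5; p(-1) = 6; p(-3) = 4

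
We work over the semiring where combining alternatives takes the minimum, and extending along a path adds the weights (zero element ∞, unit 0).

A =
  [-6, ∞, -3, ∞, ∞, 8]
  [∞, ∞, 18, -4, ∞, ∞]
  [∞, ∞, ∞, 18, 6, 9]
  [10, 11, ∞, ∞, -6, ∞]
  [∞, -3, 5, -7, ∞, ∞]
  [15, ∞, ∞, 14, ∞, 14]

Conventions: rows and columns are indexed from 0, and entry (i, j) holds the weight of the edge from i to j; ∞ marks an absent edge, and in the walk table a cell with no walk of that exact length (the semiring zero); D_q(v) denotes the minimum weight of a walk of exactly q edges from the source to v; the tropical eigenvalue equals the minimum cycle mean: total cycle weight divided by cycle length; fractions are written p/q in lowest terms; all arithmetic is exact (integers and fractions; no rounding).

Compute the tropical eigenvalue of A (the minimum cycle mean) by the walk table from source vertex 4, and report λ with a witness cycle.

q=0: [∞, ∞, ∞, ∞, 0, ∞]
q=1: [∞, -3, 5, -7, ∞, ∞]
q=2: [3, 4, 15, -7, -13, 14]
q=3: [-3, -16, -8, -20, -13, 11]
q=4: [-10, -16, -8, -20, -26, 1]
q=5: [-16, -29, -21, -33, -26, -2]
q=6: [-23, -29, -21, -33, -39, -12]
Optimal cycle mean attained by: cycle 3->4->3, total (-6) + (-7), length 2.
Answer: λ = -13/2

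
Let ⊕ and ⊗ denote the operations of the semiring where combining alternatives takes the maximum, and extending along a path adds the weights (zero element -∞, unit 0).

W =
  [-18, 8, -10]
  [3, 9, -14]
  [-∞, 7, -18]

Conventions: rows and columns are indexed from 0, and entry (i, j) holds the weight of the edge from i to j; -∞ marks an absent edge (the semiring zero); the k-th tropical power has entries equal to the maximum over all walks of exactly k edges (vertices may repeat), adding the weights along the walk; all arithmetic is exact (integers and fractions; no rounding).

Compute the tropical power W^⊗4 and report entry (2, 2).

W^⊗2:
  [11, 17, -6]
  [12, 18, -5]
  [10, 16, -7]
W^⊗3:
  [20, 26, 3]
  [21, 27, 4]
  [19, 25, 2]
W^⊗4:
  [29, 35, 12]
  [30, 36, 13]
  [28, 34, 11]
Key observation: the optimum is the walk 2->1->1->1->2, with weight 7 + 9 + 9 + (-14) = 11.
Optimal value attained by: walk 2->1->1->1->2.
Answer: (W^⊗4)[2][2] = 11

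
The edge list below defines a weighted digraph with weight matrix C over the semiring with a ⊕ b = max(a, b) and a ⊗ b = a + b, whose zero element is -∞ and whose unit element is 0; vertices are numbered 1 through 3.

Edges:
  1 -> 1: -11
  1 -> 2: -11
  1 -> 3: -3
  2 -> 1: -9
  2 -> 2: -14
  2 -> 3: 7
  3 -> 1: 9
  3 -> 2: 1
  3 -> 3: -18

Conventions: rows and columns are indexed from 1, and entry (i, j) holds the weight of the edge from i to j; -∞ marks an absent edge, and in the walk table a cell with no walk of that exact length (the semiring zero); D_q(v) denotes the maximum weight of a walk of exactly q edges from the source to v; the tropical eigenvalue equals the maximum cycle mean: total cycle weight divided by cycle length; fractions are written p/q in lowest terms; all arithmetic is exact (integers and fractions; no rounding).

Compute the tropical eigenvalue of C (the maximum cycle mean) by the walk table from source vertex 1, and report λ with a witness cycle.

q=0: [0, -∞, -∞]
q=1: [-11, -11, -3]
q=2: [6, -2, -4]
q=3: [5, -3, 5]
Optimal cycle mean attained by: cycle 2->3->2, total 7 + 1, length 2.
Answer: λ = 4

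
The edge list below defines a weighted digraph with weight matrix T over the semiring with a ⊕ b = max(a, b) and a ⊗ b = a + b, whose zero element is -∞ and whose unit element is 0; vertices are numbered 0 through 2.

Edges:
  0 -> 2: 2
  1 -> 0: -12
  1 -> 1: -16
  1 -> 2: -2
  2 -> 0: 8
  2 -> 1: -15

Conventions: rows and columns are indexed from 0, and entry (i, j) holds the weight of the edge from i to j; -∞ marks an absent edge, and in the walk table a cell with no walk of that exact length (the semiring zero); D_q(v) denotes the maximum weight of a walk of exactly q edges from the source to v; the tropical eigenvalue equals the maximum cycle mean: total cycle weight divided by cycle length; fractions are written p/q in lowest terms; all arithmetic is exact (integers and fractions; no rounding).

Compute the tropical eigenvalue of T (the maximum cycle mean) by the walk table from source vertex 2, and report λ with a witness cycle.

q=0: [-∞, -∞, 0]
q=1: [8, -15, -∞]
q=2: [-27, -31, 10]
q=3: [18, -5, -25]
Optimal cycle mean attained by: cycle 0->2->0, total 2 + 8, length 2.
Answer: λ = 5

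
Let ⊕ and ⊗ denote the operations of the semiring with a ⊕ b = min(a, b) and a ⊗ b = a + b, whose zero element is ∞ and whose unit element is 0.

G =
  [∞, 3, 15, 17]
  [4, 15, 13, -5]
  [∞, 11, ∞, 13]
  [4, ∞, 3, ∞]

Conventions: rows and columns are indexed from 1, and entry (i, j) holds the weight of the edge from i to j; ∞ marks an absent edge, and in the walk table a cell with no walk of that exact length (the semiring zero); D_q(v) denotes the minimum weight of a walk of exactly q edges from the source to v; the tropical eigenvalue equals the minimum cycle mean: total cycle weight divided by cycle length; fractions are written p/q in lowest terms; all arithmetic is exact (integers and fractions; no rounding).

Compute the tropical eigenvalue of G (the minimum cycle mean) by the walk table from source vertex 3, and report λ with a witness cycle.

q=0: [∞, ∞, 0, ∞]
q=1: [∞, 11, ∞, 13]
q=2: [15, 26, 16, 6]
q=3: [10, 18, 9, 21]
q=4: [22, 13, 24, 13]
Optimal cycle mean attained by: cycle 1->2->4->1, total 3 + (-5) + 4, length 3.
Answer: λ = 2/3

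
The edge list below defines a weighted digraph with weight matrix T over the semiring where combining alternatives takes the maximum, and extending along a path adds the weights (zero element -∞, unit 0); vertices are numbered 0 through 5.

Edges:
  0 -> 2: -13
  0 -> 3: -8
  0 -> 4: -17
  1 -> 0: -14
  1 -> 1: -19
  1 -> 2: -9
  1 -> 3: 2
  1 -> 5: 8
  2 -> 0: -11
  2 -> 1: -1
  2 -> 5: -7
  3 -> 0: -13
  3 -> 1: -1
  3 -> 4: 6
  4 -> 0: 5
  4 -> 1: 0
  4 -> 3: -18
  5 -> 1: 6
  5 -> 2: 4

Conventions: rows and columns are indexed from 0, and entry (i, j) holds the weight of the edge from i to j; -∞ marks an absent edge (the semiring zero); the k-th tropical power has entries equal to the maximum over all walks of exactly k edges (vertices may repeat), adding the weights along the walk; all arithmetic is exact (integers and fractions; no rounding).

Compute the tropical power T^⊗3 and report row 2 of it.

T^⊗2:
  [-12, -9, -∞, -35, -2, -20]
  [-11, 14, 12, -17, 8, -11]
  [-15, -1, -3, 1, -28, 7]
  [11, 6, -10, 1, -30, 7]
  [-14, -19, -8, 2, -12, 8]
  [-7, 3, -3, 8, -∞, 14]
T^⊗3:
  [3, -2, -16, -7, -29, -1]
  [13, 11, 5, 16, -11, 22]
  [-12, 13, 11, 1, 7, 7]
  [-8, 13, 11, 8, 7, 14]
  [-7, 14, 12, -17, 8, -11]
  [-5, 20, 18, 5, 14, 11]
Answer: row 2 of T^⊗3 = [-12, 13, 11, 1, 7, 7]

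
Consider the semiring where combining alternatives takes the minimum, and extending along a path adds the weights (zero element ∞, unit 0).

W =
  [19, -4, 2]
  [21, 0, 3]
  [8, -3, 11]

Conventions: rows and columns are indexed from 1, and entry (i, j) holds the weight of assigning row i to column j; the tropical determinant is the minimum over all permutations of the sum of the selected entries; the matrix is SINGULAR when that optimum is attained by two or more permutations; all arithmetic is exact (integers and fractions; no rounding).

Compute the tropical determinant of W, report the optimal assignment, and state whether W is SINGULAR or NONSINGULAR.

σ = (1, 2, 3): 19 + 0 + 11 = 30
σ = (1, 3, 2): 19 + 3 + (-3) = 19
σ = (2, 1, 3): (-4) + 21 + 11 = 28
σ = (2, 3, 1): (-4) + 3 + 8 = 7
σ = (3, 1, 2): 2 + 21 + (-3) = 20
σ = (3, 2, 1): 2 + 0 + 8 = 10
Optimal value attained by: σ = (2, 3, 1).
Answer: det⊕(W) = 7; verdict: NONSINGULAR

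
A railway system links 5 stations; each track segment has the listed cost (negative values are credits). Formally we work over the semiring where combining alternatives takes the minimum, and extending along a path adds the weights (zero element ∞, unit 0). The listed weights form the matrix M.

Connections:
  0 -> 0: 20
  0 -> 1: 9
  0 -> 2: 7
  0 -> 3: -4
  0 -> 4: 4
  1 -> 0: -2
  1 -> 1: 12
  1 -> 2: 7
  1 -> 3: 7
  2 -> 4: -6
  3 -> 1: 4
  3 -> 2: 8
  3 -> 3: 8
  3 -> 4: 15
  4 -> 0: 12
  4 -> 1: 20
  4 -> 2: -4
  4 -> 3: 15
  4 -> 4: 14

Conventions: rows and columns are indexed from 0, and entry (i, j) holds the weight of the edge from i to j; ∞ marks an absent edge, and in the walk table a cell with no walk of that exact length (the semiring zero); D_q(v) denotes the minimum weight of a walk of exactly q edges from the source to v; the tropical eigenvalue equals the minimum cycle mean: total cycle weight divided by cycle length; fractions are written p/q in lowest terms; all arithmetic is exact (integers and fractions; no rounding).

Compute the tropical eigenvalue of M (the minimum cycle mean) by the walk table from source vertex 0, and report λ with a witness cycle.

q=0: [0, ∞, ∞, ∞, ∞]
q=1: [20, 9, 7, -4, 4]
q=2: [7, 0, 0, 4, 1]
q=3: [-2, 8, -3, 3, -6]
q=4: [6, 7, -10, -6, -9]
q=5: [3, -2, -13, 2, -16]
Optimal cycle mean attained by: cycle 2->4->2, total (-6) + (-4), length 2.
Answer: λ = -5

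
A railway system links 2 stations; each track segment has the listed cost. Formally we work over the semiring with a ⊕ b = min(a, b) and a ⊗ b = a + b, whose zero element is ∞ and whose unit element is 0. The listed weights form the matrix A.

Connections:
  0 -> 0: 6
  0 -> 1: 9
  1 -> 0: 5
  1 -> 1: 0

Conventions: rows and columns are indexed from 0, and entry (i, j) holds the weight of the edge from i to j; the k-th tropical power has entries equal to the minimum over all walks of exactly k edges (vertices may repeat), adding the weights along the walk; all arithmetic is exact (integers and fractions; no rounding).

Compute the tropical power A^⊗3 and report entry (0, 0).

A^⊗2:
  [12, 9]
  [5, 0]
A^⊗3:
  [14, 9]
  [5, 0]
Key observation: the optimum is the walk 0->1->1->0, with weight 9 + 0 + 5 = 14.
Optimal value attained by: walk 0->1->1->0.
Answer: (A^⊗3)[0][0] = 14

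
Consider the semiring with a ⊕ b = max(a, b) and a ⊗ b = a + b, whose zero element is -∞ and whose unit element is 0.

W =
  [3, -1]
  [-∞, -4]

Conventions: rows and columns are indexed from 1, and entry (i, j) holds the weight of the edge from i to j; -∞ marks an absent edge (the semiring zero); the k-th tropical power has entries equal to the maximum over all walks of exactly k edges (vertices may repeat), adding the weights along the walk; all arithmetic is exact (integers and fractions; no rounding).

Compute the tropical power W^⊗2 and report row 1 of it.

W^⊗2:
  [6, 2]
  [-∞, -8]
Answer: row 1 of W^⊗2 = [6, 2]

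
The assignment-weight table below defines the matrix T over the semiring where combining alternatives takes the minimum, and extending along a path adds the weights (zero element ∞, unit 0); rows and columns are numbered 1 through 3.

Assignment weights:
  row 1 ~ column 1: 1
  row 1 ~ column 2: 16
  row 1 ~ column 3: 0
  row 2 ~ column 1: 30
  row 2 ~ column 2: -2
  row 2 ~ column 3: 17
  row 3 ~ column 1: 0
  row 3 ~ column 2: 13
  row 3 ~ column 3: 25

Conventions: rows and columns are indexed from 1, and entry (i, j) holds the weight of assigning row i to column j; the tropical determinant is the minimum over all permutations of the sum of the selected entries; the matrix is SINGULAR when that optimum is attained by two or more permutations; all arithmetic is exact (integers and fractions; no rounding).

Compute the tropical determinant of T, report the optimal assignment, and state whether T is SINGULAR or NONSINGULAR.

σ = (1, 2, 3): 1 + (-2) + 25 = 24
σ = (1, 3, 2): 1 + 17 + 13 = 31
σ = (2, 1, 3): 16 + 30 + 25 = 71
σ = (2, 3, 1): 16 + 17 + 0 = 33
σ = (3, 1, 2): 0 + 30 + 13 = 43
σ = (3, 2, 1): 0 + (-2) + 0 = -2
Optimal value attained by: σ = (3, 2, 1).
Answer: det⊕(T) = -2; verdict: NONSINGULAR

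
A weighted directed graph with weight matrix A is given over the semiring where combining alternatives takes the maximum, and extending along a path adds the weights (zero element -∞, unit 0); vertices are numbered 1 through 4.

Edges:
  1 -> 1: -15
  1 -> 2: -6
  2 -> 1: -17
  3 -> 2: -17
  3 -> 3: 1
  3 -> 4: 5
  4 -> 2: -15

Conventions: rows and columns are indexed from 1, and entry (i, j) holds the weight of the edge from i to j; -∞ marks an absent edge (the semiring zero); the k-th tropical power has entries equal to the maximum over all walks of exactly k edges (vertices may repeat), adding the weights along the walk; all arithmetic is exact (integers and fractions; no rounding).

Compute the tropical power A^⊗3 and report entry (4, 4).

A^⊗2:
  [-23, -21, -∞, -∞]
  [-32, -23, -∞, -∞]
  [-34, -10, 2, 6]
  [-32, -∞, -∞, -∞]
A^⊗3:
  [-38, -29, -∞, -∞]
  [-40, -38, -∞, -∞]
  [-27, -9, 3, 7]
  [-47, -38, -∞, -∞]
Key observation: no walk of exactly 3 edges connects these vertices, so the entry is the semiring zero.
Answer: (A^⊗3)[4][4] = -∞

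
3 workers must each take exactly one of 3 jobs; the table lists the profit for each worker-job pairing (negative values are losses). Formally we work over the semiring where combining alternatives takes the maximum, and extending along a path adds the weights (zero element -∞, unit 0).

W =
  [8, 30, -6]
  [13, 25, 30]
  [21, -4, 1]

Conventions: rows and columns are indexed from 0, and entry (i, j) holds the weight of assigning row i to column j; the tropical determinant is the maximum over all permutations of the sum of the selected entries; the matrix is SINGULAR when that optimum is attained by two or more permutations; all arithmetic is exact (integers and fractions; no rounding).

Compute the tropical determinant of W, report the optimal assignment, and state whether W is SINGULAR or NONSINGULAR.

σ = (0, 1, 2): 8 + 25 + 1 = 34
σ = (0, 2, 1): 8 + 30 + (-4) = 34
σ = (1, 0, 2): 30 + 13 + 1 = 44
σ = (1, 2, 0): 30 + 30 + 21 = 81
σ = (2, 0, 1): (-6) + 13 + (-4) = 3
σ = (2, 1, 0): (-6) + 25 + 21 = 40
Optimal value attained by: σ = (1, 2, 0).
Answer: det⊕(W) = 81; verdict: NONSINGULAR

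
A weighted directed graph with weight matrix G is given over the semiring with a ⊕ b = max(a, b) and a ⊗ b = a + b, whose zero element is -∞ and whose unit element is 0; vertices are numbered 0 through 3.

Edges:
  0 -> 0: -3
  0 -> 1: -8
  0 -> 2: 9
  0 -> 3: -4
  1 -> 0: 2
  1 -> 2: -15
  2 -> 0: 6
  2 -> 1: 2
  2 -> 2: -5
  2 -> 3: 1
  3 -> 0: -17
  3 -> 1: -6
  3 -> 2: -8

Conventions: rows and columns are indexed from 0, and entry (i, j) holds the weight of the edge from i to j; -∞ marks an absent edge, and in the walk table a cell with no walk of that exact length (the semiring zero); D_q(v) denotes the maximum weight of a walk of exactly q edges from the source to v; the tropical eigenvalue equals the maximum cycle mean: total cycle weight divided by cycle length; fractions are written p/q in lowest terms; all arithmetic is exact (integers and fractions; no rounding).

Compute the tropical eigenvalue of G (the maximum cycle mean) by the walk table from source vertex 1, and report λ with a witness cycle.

q=0: [-∞, 0, -∞, -∞]
q=1: [2, -∞, -15, -∞]
q=2: [-1, -6, 11, -2]
q=3: [17, 13, 8, 12]
q=4: [15, 10, 26, 13]
Optimal cycle mean attained by: cycle 0->2->0, total 9 + 6, length 2.
Answer: λ = 15/2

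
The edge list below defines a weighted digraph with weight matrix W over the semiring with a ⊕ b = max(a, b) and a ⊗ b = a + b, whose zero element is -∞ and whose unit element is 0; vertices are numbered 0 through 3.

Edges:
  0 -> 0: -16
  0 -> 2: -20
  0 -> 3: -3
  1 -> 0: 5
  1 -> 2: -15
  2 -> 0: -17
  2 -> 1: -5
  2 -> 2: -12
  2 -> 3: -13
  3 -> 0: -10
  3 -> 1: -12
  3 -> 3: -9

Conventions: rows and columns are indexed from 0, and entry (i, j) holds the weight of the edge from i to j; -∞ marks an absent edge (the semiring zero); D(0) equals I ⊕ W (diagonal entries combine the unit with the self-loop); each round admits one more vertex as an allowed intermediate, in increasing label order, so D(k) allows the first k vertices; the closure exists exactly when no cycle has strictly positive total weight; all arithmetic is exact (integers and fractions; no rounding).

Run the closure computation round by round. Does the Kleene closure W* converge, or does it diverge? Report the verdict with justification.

D(0):
  [0, -∞, -20, -3]
  [5, 0, -15, -∞]
  [-17, -5, 0, -13]
  [-10, -12, -∞, 0]
D(1):
  [0, -∞, -20, -3]
  [5, 0, -15, 2]
  [-17, -5, 0, -13]
  [-10, -12, -30, 0]
D(2):
  [0, -∞, -20, -3]
  [5, 0, -15, 2]
  [0, -5, 0, -3]
  [-7, -12, -27, 0]
D(3):
  [0, -25, -20, -3]
  [5, 0, -15, 2]
  [0, -5, 0, -3]
  [-7, -12, -27, 0]
D(4):
  [0, -15, -20, -3]
  [5, 0, -15, 2]
  [0, -5, 0, -3]
  [-7, -12, -27, 0]
Key observation: every diagonal entry stays at the unit through all rounds, so no improving cycle exists.
Answer: CONVERGES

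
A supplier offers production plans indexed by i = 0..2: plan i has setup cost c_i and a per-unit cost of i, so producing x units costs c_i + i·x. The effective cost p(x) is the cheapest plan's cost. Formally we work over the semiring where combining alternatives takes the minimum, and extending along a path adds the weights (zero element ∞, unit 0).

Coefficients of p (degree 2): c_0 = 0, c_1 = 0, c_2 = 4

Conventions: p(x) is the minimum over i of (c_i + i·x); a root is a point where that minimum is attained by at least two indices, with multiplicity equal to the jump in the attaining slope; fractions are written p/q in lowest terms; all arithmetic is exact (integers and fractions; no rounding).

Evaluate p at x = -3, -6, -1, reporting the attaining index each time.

p(-3) = min(0+0·(-3)=0, 0+1·(-3)=-3, 4+2·(-3)=-2) = -3 (attained by i=1)
p(-6) = min(0+0·(-6)=0, 0+1·(-6)=-6, 4+2·(-6)=-8) = -8 (attained by i=2)
p(-1) = min(0+0·(-1)=0, 0+1·(-1)=-1, 4+2·(-1)=2) = -1 (attained by i=1)
Answer: p(-3) = -3; p(-6) = -8; p(-1) = -1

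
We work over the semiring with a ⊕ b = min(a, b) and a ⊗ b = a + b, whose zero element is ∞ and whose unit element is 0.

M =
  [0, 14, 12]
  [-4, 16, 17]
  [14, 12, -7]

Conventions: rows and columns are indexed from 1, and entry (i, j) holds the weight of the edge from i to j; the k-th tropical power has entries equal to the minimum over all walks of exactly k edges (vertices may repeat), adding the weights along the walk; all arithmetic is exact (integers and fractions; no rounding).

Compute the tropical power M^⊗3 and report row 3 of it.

M^⊗2:
  [0, 14, 5]
  [-4, 10, 8]
  [7, 5, -14]
M^⊗3:
  [0, 14, -2]
  [-4, 10, 1]
  [0, -2, -21]
Answer: row 3 of M^⊗3 = [0, -2, -21]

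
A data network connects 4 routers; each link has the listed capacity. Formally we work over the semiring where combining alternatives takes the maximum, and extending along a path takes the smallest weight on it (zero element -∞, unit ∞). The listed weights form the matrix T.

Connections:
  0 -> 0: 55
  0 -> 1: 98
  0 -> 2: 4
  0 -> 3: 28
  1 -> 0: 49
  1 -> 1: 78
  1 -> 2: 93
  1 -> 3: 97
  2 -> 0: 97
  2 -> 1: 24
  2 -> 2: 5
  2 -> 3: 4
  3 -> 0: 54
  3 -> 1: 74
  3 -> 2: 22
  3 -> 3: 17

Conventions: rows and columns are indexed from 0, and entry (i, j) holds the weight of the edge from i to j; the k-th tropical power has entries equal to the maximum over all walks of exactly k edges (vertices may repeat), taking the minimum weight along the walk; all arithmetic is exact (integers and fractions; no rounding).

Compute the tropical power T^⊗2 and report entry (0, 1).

T^⊗2:
  [55, 78, 93, 97]
  [93, 78, 78, 78]
  [55, 97, 24, 28]
  [54, 74, 74, 74]
Key observation: the optimum is the walk 0->1->1, with weight 98 min 78 = 78.
Optimal value attained by: walk 0->1->1.
Answer: (T^⊗2)[0][1] = 78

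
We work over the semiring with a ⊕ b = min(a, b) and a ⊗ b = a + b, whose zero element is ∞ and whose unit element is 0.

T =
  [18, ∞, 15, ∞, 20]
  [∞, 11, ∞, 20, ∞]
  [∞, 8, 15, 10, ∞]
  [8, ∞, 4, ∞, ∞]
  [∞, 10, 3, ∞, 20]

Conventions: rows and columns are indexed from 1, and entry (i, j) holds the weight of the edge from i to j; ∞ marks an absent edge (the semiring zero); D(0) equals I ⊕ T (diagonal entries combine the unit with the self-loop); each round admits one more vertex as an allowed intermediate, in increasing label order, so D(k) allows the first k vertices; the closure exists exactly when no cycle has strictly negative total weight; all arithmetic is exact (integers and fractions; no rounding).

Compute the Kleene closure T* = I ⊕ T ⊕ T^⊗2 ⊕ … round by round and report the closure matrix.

D(0):
  [0, ∞, 15, ∞, 20]
  [∞, 0, ∞, 20, ∞]
  [∞, 8, 0, 10, ∞]
  [8, ∞, 4, 0, ∞]
  [∞, 10, 3, ∞, 0]
D(1):
  [0, ∞, 15, ∞, 20]
  [∞, 0, ∞, 20, ∞]
  [∞, 8, 0, 10, ∞]
  [8, ∞, 4, 0, 28]
  [∞, 10, 3, ∞, 0]
D(2):
  [0, ∞, 15, ∞, 20]
  [∞, 0, ∞, 20, ∞]
  [∞, 8, 0, 10, ∞]
  [8, ∞, 4, 0, 28]
  [∞, 10, 3, 30, 0]
D(3):
  [0, 23, 15, 25, 20]
  [∞, 0, ∞, 20, ∞]
  [∞, 8, 0, 10, ∞]
  [8, 12, 4, 0, 28]
  [∞, 10, 3, 13, 0]
D(4):
  [0, 23, 15, 25, 20]
  [28, 0, 24, 20, 48]
  [18, 8, 0, 10, 38]
  [8, 12, 4, 0, 28]
  [21, 10, 3, 13, 0]
D(5):
  [0, 23, 15, 25, 20]
  [28, 0, 24, 20, 48]
  [18, 8, 0, 10, 38]
  [8, 12, 4, 0, 28]
  [21, 10, 3, 13, 0]
Answer: T* = [[0, 23, 15, 25, 20], [28, 0, 24, 20, 48], [18, 8, 0, 10, 38], [8, 12, 4, 0, 28], [21, 10, 3, 13, 0]]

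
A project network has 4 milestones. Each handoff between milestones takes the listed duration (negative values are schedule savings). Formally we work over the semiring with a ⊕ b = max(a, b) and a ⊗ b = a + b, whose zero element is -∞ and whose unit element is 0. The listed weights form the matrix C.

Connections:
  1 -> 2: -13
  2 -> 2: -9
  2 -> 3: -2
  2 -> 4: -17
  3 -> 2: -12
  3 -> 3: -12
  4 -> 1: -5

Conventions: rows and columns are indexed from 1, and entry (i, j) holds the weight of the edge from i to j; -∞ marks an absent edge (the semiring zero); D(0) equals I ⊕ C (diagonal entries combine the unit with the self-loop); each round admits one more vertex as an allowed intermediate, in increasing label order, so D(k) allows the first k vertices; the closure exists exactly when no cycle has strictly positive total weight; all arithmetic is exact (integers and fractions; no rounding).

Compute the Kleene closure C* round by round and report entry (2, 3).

D(0):
  [0, -13, -∞, -∞]
  [-∞, 0, -2, -17]
  [-∞, -12, 0, -∞]
  [-5, -∞, -∞, 0]
D(1):
  [0, -13, -∞, -∞]
  [-∞, 0, -2, -17]
  [-∞, -12, 0, -∞]
  [-5, -18, -∞, 0]
D(2):
  [0, -13, -15, -30]
  [-∞, 0, -2, -17]
  [-∞, -12, 0, -29]
  [-5, -18, -20, 0]
D(3):
  [0, -13, -15, -30]
  [-∞, 0, -2, -17]
  [-∞, -12, 0, -29]
  [-5, -18, -20, 0]
D(4):
  [0, -13, -15, -30]
  [-22, 0, -2, -17]
  [-34, -12, 0, -29]
  [-5, -18, -20, 0]
Answer: C*[2][3] = -2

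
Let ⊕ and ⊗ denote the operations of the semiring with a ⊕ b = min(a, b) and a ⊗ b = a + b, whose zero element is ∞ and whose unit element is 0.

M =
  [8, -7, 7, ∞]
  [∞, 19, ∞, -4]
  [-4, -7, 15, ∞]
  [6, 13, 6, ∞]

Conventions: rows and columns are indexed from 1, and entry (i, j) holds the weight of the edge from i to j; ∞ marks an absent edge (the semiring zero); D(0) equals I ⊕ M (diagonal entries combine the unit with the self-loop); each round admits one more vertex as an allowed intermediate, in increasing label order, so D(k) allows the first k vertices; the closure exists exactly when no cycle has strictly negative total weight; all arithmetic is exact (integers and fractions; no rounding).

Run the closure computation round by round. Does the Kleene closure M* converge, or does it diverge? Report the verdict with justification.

D(0):
  [0, -7, 7, ∞]
  [∞, 0, ∞, -4]
  [-4, -7, 0, ∞]
  [6, 13, 6, 0]
D(1):
  [0, -7, 7, ∞]
  [∞, 0, ∞, -4]
  [-4, -11, 0, ∞]
  [6, -1, 6, 0]
Detection: at round 2, diagonal entry (4, 4) turns strictly negative.
Key observation: the cycle 4->1->2->4 has total weight 6 + (-7) + (-4), which is strictly negative.
Answer: DIVERGES — negative cycle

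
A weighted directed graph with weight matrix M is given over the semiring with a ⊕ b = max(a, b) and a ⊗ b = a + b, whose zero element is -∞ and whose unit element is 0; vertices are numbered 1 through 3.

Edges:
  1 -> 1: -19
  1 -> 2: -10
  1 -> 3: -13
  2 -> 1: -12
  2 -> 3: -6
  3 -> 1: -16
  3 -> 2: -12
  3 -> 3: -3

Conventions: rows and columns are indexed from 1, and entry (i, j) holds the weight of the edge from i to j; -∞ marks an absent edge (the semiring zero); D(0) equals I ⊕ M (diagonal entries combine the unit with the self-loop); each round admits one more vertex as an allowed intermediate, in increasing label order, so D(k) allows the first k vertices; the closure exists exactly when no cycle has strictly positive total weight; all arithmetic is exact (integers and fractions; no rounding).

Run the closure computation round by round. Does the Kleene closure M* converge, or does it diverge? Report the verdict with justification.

D(0):
  [0, -10, -13]
  [-12, 0, -6]
  [-16, -12, 0]
D(1):
  [0, -10, -13]
  [-12, 0, -6]
  [-16, -12, 0]
D(2):
  [0, -10, -13]
  [-12, 0, -6]
  [-16, -12, 0]
D(3):
  [0, -10, -13]
  [-12, 0, -6]
  [-16, -12, 0]
Key observation: every diagonal entry stays at the unit through all rounds, so no improving cycle exists.
Answer: CONVERGES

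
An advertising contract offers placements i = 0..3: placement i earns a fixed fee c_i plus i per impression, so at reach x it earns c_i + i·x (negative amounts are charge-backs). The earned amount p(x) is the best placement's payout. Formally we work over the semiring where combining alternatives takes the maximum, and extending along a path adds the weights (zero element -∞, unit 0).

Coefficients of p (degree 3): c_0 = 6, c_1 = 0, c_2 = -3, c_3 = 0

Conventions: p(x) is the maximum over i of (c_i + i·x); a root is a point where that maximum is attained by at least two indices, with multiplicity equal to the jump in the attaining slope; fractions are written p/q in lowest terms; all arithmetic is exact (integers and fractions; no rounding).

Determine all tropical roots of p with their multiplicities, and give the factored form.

hull edge (i=0, c=6) to (i=3, c=0): slope -2, span 3
Factored form: p(x) = 0 ⊗ (x ⊕ 2) ⊗ (x ⊕ 2) ⊗ (x ⊕ 2)
Answer: roots = 2 (mult 3)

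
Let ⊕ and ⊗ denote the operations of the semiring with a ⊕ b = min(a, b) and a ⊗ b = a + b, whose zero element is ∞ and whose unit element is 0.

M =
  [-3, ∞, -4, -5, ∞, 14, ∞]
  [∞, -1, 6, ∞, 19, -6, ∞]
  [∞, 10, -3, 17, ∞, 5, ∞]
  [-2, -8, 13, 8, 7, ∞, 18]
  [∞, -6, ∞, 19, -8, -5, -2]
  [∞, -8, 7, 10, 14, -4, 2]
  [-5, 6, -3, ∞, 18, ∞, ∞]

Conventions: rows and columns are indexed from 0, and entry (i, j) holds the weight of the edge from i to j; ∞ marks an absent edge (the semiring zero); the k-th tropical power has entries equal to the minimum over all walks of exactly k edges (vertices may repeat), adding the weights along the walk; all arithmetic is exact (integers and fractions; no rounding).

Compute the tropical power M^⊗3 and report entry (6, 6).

M^⊗2:
  [-7, -13, -7, -8, 2, 1, 13]
  [∞, -14, 1, 4, 8, -10, -4]
  [15, -3, -6, 14, 19, 1, 7]
  [-5, -9, -6, -7, -1, -14, 5]
  [-7, -14, -5, 5, -16, -13, -10]
  [-3, -12, -2, 6, 6, -14, -2]
  [-8, 5, -9, -10, 10, 0, 16]
M^⊗3:
  [-10, -16, -11, -12, -6, -19, 0]
  [-9, -18, -8, 0, 0, -20, -8]
  [2, -7, -9, 10, 11, -9, 3]
  [-9, -22, -9, -10, -9, -18, -12]
  [-15, -22, -13, -12, -24, -21, -18]
  [-7, -22, -7, -8, -2, -18, -12]
  [-12, -18, -12, -13, -3, -4, 2]
Key observation: the optimum is the walk 6->1->5->6, with weight 6 + (-6) + 2 = 2.
Optimal value attained by: walk 6->1->5->6.
Answer: (M^⊗3)[6][6] = 2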